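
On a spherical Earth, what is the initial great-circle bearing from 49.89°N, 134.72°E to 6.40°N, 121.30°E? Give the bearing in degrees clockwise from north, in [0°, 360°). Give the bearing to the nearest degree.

199°

Δλ = 121.30 − 134.72 = -13.42°.
θ = atan2( sin Δλ · cos φ₂ , cos φ₁ · sin φ₂ − sin φ₁ · cos φ₂ · cos Δλ )
  = atan2(-0.23064, -0.66747) = -160.938° → normalised to [0°, 360°): 199.062°.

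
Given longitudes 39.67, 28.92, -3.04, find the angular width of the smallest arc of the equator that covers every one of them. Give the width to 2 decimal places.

42.71°

Sort the longitudes: -3.04°, +28.92°, +39.67°.
Eastward gaps between consecutive values (wrapping around): 31.96°, 10.75°, 317.29°.
Largest gap = 317.29° ⇒ minimal covering band is its complement: 360° − 317.29° = 42.71°.
Band runs from -3.04° eastward to +39.67°.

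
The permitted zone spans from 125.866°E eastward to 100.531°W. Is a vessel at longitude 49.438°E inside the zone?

Band width going east from +125.866° to -100.531°: ((-100.531 − 125.866) mod 360) = 133.603°.
Offset of +49.438° east of the west edge: ((49.438 − 125.866) mod 360) = 283.572°.
283.572° > 133.603° ⇒ outside.

No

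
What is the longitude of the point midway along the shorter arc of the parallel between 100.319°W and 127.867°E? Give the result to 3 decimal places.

Signed shortest Δλ from -100.319° to +127.867° is -131.814°.
Midpoint longitude = -100.319° + (-131.814°)/2 = -100.319° − 65.907° = -166.226°.
(The naïve average (-100.319 + +127.867)/2 = 13.774° is on the wrong side of the globe.)

166.226°W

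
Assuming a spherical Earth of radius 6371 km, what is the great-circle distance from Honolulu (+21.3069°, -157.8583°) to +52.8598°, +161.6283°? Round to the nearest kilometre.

4911 km

Δλ = 161.6283 − -157.8583 = 319.4866°; wrapped into (−180°, 180°]: -40.5134°.
Δφ = 52.8598 − 21.3069 = 31.5529°.
a = sin²(Δφ/2) + cos φ₁ · cos φ₂ · sin²(Δλ/2) = 0.141350.
c = 2·atan2(√a, √(1−a)) = 0.77088 rad → d = 6371·c ≈ 4911.25 km.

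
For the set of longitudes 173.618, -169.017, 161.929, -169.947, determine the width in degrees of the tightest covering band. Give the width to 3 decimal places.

Sort the longitudes: -169.947°, -169.017°, +161.929°, +173.618°.
Eastward gaps between consecutive values (wrapping around): 0.930°, 330.946°, 11.689°, 16.435°.
Largest gap = 330.946° ⇒ minimal covering band is its complement: 360° − 330.946° = 29.054°.
Band runs from +161.929° eastward to -169.017°, crossing the antimeridian.

29.054°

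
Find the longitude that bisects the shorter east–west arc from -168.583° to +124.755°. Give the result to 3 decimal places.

+158.086°

Signed shortest Δλ from -168.583° to +124.755° is -66.662°.
Midpoint longitude = -168.583° + (-66.662°)/2 = -168.583° − 33.331° = -201.914°.
Normalise into (−180°, 180°]: +158.086°.
(The naïve average (-168.583 + +124.755)/2 = -21.914° is on the wrong side of the globe.)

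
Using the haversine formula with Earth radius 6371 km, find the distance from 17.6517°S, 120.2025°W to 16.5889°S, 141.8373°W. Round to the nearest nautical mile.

Δλ = -141.8373 − -120.2025 = -21.6348°.
Δφ = -16.5889 − -17.6517 = 1.0628°.
a = sin²(Δφ/2) + cos φ₁ · cos φ₂ · sin²(Δλ/2) = 0.032254.
c = 2·atan2(√a, √(1−a)) = 0.36115 rad → d = 6371·c ≈ 2300.88 km ≈ 1242.37 nmi.

1242 nmi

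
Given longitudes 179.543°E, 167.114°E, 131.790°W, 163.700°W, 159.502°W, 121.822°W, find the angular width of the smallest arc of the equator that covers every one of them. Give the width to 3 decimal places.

Sort the longitudes: -163.700°, -159.502°, -131.790°, -121.822°, +167.114°, +179.543°.
Eastward gaps between consecutive values (wrapping around): 4.198°, 27.712°, 9.968°, 288.936°, 12.429°, 16.757°.
Largest gap = 288.936° ⇒ minimal covering band is its complement: 360° − 288.936° = 71.064°.
Band runs from +167.114° eastward to -121.822°, crossing the antimeridian.

71.064°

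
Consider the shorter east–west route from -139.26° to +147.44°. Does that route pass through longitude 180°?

Naïve |147.44 − -139.26| = 286.7° > 180°, so the shorter arc goes the other way round — across 180°.
Signed shortest Δλ = ((147.44 − -139.26 + 180) mod 360) − 180 = -73.3°.
Going west by 73.3° from -139.26° passes through 180° before reaching +147.44°.

Yes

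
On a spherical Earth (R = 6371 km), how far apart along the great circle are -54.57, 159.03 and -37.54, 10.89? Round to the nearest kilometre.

Δλ = 10.89 − 159.03 = -148.14°.
Δφ = -37.54 − -54.57 = 17.03°.
a = sin²(Δφ/2) + cos φ₁ · cos φ₂ · sin²(Δλ/2) = 0.446964.
c = 2·atan2(√a, √(1−a)) = 1.46453 rad → d = 6371·c ≈ 9330.49 km.

9330 km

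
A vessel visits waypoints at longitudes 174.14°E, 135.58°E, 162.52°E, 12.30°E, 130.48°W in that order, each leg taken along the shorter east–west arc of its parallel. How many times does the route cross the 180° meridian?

0

Leg 1: +174.14° → +135.58°, shortest Δλ = -38.56° (west) — does not cross 180°.
Leg 2: +135.58° → +162.52°, shortest Δλ = 26.94° (east) — does not cross 180°.
Leg 3: +162.52° → +12.30°, shortest Δλ = -150.22° (west) — does not cross 180°.
Leg 4: +12.30° → -130.48°, shortest Δλ = -142.78° (west) — does not cross 180°.
Total crossings: 0.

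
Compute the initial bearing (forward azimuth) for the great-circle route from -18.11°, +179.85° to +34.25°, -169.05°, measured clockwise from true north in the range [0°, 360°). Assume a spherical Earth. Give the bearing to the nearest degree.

11°

Δλ = -169.05 − 179.85 = -348.90°; wrapped into (−180°, 180°]: 11.10°.
θ = atan2( sin Δλ · cos φ₂ , cos φ₁ · sin φ₂ − sin φ₁ · cos φ₂ · cos Δλ )
  = atan2(0.15914, 0.78706) = 11.431° → normalised to [0°, 360°): 11.431°.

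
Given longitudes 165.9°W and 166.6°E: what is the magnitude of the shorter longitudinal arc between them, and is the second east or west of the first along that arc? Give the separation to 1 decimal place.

27.5° west

Raw difference: 166.6 − -165.9 = 332.5°.
Normalise into (−180°, 180°]: 332.5° − 360° = -27.5°.
Negative ⇒ the second point lies to the west; separation 27.5°.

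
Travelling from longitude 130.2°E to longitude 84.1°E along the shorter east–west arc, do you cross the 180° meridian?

No

Signed shortest Δλ = ((84.1 − 130.2 + 180) mod 360) − 180 = -46.1°.
Going west by 46.1° from +130.2° reaches +84.1° without touching 180°.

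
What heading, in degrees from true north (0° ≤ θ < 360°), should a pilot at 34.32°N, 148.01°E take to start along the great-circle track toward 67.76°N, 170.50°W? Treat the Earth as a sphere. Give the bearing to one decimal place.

22.5°

Δλ = -170.50 − 148.01 = -318.51°; wrapped into (−180°, 180°]: 41.49°.
θ = atan2( sin Δλ · cos φ₂ , cos φ₁ · sin φ₂ − sin φ₁ · cos φ₂ · cos Δλ )
  = atan2(0.25074, 0.60461) = 22.525° → normalised to [0°, 360°): 22.525°.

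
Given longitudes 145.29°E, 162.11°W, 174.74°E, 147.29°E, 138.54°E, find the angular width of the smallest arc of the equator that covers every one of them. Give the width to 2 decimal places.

59.35°

Sort the longitudes: -162.11°, +138.54°, +145.29°, +147.29°, +174.74°.
Eastward gaps between consecutive values (wrapping around): 300.65°, 6.75°, 2.00°, 27.45°, 23.15°.
Largest gap = 300.65° ⇒ minimal covering band is its complement: 360° − 300.65° = 59.35°.
Band runs from +138.54° eastward to -162.11°, crossing the antimeridian.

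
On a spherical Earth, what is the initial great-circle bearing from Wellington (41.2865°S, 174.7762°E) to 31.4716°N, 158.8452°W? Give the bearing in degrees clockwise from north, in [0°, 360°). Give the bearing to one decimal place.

22.9°

Δλ = -158.8452 − 174.7762 = -333.6214°; wrapped into (−180°, 180°]: 26.3786°.
θ = atan2( sin Δλ · cos φ₂ , cos φ₁ · sin φ₂ − sin φ₁ · cos φ₂ · cos Δλ )
  = atan2(0.37894, 0.89647) = 22.914° → normalised to [0°, 360°): 22.914°.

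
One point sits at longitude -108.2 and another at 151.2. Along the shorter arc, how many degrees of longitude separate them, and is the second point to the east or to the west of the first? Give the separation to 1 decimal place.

Raw difference: 151.2 − -108.2 = 259.4°.
Normalise into (−180°, 180°]: 259.4° − 360° = -100.6°.
Negative ⇒ the second point lies to the west; separation 100.6°.

100.6° west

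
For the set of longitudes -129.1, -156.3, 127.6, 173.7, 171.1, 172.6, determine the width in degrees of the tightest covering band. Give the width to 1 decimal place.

103.3°

Sort the longitudes: -156.3°, -129.1°, +127.6°, +171.1°, +172.6°, +173.7°.
Eastward gaps between consecutive values (wrapping around): 27.2°, 256.7°, 43.5°, 1.5°, 1.1°, 30.0°.
Largest gap = 256.7° ⇒ minimal covering band is its complement: 360° − 256.7° = 103.3°.
Band runs from +127.6° eastward to -129.1°, crossing the antimeridian.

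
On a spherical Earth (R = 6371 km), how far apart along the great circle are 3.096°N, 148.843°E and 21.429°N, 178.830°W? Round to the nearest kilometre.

4044 km

Δλ = -178.830 − 148.843 = -327.673°; wrapped into (−180°, 180°]: 32.327°.
Δφ = 21.429 − 3.096 = 18.333°.
a = sin²(Δφ/2) + cos φ₁ · cos φ₂ · sin²(Δλ/2) = 0.097410.
c = 2·atan2(√a, √(1−a)) = 0.63482 rad → d = 6371·c ≈ 4044.43 km.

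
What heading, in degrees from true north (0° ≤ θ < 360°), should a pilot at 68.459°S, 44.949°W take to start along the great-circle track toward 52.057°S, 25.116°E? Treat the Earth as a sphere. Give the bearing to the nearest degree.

Δλ = 25.116 − -44.949 = 70.065°.
θ = atan2( sin Δλ · cos φ₂ , cos φ₁ · sin φ₂ − sin φ₁ · cos φ₂ · cos Δλ )
  = atan2(0.57803, -0.09455) = 99.290° → normalised to [0°, 360°): 99.290°.

99°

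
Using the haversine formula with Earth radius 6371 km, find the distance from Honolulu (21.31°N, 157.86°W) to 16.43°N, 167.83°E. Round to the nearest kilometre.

Δλ = 167.83 − -157.86 = 325.69°; wrapped into (−180°, 180°]: -34.31°.
Δφ = 16.43 − 21.31 = -4.88°.
a = sin²(Δφ/2) + cos φ₁ · cos φ₂ · sin²(Δλ/2) = 0.079554.
c = 2·atan2(√a, √(1−a)) = 0.57187 rad → d = 6371·c ≈ 3643.38 km.

3643 km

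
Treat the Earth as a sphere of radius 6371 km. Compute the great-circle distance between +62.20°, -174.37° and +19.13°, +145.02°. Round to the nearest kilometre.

Δλ = 145.02 − -174.37 = 319.39°; wrapped into (−180°, 180°]: -40.61°.
Δφ = 19.13 − 62.20 = -43.07°.
a = sin²(Δφ/2) + cos φ₁ · cos φ₂ · sin²(Δλ/2) = 0.187801.
c = 2·atan2(√a, √(1−a)) = 0.89644 rad → d = 6371·c ≈ 5711.20 km.

5711 km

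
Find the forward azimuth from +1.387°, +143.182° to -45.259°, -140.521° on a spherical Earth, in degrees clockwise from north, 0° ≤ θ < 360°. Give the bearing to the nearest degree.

Δλ = -140.521 − 143.182 = -283.703°; wrapped into (−180°, 180°]: 76.297°.
θ = atan2( sin Δλ · cos φ₂ , cos φ₁ · sin φ₂ − sin φ₁ · cos φ₂ · cos Δλ )
  = atan2(0.68387, -0.71412) = 136.240° → normalised to [0°, 360°): 136.240°.

136°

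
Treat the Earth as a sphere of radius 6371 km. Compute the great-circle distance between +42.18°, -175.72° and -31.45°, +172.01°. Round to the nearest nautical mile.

Δλ = 172.01 − -175.72 = 347.73°; wrapped into (−180°, 180°]: -12.27°.
Δφ = -31.45 − 42.18 = -73.63°.
a = sin²(Δφ/2) + cos φ₁ · cos φ₂ · sin²(Δλ/2) = 0.366301.
c = 2·atan2(√a, √(1−a)) = 1.30010 rad → d = 6371·c ≈ 8282.96 km ≈ 4472.44 nmi.

4472 nmi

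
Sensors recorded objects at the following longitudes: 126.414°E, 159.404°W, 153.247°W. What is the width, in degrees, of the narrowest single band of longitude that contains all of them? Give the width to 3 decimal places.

Sort the longitudes: -159.404°, -153.247°, +126.414°.
Eastward gaps between consecutive values (wrapping around): 6.157°, 279.661°, 74.182°.
Largest gap = 279.661° ⇒ minimal covering band is its complement: 360° − 279.661° = 80.339°.
Band runs from +126.414° eastward to -153.247°, crossing the antimeridian.

80.339°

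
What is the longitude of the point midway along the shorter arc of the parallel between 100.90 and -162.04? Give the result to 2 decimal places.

Signed shortest Δλ from +100.90° to -162.04° is +97.06°.
Midpoint longitude = +100.90° + (+97.06°)/2 = +100.90° + 48.53° = +149.43°.
(The naïve average (+100.90 + -162.04)/2 = -30.57° is on the wrong side of the globe.)

+149.43°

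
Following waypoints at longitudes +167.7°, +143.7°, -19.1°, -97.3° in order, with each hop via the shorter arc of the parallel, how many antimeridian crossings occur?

0

Leg 1: +167.7° → +143.7°, shortest Δλ = -24.0° (west) — does not cross 180°.
Leg 2: +143.7° → -19.1°, shortest Δλ = -162.8° (west) — does not cross 180°.
Leg 3: -19.1° → -97.3°, shortest Δλ = -78.2° (west) — does not cross 180°.
Total crossings: 0.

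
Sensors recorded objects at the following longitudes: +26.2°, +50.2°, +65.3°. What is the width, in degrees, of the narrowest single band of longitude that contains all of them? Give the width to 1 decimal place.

39.1°

Sort the longitudes: +26.2°, +50.2°, +65.3°.
Eastward gaps between consecutive values (wrapping around): 24.0°, 15.1°, 320.9°.
Largest gap = 320.9° ⇒ minimal covering band is its complement: 360° − 320.9° = 39.1°.
Band runs from +26.2° eastward to +65.3°.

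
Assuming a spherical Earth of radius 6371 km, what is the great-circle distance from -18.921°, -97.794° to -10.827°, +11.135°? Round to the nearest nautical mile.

Δλ = 11.135 − -97.794 = 108.929°.
Δφ = -10.827 − -18.921 = 8.094°.
a = sin²(Δφ/2) + cos φ₁ · cos φ₂ · sin²(Δλ/2) = 0.620247.
c = 2·atan2(√a, √(1−a)) = 1.81367 rad → d = 6371·c ≈ 11554.90 km ≈ 6239.15 nmi.

6239 nmi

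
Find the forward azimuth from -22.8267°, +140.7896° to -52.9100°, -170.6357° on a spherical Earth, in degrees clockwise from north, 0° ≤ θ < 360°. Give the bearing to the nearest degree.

142°

Δλ = -170.6357 − 140.7896 = -311.4253°; wrapped into (−180°, 180°]: 48.5747°.
θ = atan2( sin Δλ · cos φ₂ , cos φ₁ · sin φ₂ − sin φ₁ · cos φ₂ · cos Δλ )
  = atan2(0.45219, -0.58042) = 142.079° → normalised to [0°, 360°): 142.079°.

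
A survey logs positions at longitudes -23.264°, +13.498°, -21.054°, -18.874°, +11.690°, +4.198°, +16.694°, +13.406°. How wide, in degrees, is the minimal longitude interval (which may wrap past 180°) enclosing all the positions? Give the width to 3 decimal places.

39.958°

Sort the longitudes: -23.264°, -21.054°, -18.874°, +4.198°, +11.690°, +13.406°, +13.498°, +16.694°.
Eastward gaps between consecutive values (wrapping around): 2.210°, 2.180°, 23.072°, 7.492°, 1.716°, 0.092°, 3.196°, 320.042°.
Largest gap = 320.042° ⇒ minimal covering band is its complement: 360° − 320.042° = 39.958°.
Band runs from -23.264° eastward to +16.694°.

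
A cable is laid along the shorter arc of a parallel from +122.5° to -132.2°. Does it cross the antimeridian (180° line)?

Yes

Naïve |-132.2 − 122.5| = 254.7° > 180°, so the shorter arc goes the other way round — across 180°.
Signed shortest Δλ = ((-132.2 − 122.5 + 180) mod 360) − 180 = 105.3°.
Going east by 105.3° from +122.5° passes through 180° before reaching -132.2°.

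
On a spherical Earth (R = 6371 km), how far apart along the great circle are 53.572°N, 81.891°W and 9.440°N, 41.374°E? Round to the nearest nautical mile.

6059 nmi

Δλ = 41.374 − -81.891 = 123.265°.
Δφ = 9.440 − 53.572 = -44.132°.
a = sin²(Δφ/2) + cos φ₁ · cos φ₂ · sin²(Δλ/2) = 0.594668.
c = 2·atan2(√a, √(1−a)) = 1.76128 rad → d = 6371·c ≈ 11221.13 km ≈ 6058.92 nmi.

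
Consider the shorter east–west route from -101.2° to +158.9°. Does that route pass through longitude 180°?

Yes

Naïve |158.9 − -101.2| = 260.1° > 180°, so the shorter arc goes the other way round — across 180°.
Signed shortest Δλ = ((158.9 − -101.2 + 180) mod 360) − 180 = -99.9°.
Going west by 99.9° from -101.2° passes through 180° before reaching +158.9°.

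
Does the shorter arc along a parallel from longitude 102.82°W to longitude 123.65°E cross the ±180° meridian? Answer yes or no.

Yes

Naïve |123.65 − -102.82| = 226.47° > 180°, so the shorter arc goes the other way round — across 180°.
Signed shortest Δλ = ((123.65 − -102.82 + 180) mod 360) − 180 = -133.53°.
Going west by 133.53° from -102.82° passes through 180° before reaching +123.65°.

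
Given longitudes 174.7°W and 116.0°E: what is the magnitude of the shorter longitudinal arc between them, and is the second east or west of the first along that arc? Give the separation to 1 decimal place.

69.3° west

Raw difference: 116.0 − -174.7 = 290.7°.
Normalise into (−180°, 180°]: 290.7° − 360° = -69.3°.
Negative ⇒ the second point lies to the west; separation 69.3°.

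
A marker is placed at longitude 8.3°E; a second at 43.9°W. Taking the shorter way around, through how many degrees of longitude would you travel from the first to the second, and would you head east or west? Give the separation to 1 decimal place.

52.2° west

Raw difference: -43.9 − 8.3 = -52.2°.
Normalise into (−180°, 180°]: -52.2° stays -52.2°.
Negative ⇒ the second point lies to the west; separation 52.2°.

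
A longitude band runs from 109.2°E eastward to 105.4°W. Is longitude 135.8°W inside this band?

Yes

Band width going east from +109.2° to -105.4°: ((-105.4 − 109.2) mod 360) = 145.4°.
Offset of -135.8° east of the west edge: ((-135.8 − 109.2) mod 360) = 115.0°.
115.0° ≤ 145.4° ⇒ inside.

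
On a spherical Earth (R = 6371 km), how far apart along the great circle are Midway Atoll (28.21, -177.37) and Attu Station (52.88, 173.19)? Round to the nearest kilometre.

2851 km

Δλ = 173.19 − -177.37 = 350.56°; wrapped into (−180°, 180°]: -9.44°.
Δφ = 52.88 − 28.21 = 24.67°.
a = sin²(Δφ/2) + cos φ₁ · cos φ₂ · sin²(Δλ/2) = 0.049237.
c = 2·atan2(√a, √(1−a)) = 0.44752 rad → d = 6371·c ≈ 2851.12 km.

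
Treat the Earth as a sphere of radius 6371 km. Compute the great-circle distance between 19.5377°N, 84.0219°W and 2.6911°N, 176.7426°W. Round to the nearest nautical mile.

Δλ = -176.7426 − -84.0219 = -92.7207°.
Δφ = 2.6911 − 19.5377 = -16.8466°.
a = sin²(Δφ/2) + cos φ₁ · cos φ₂ · sin²(Δλ/2) = 0.514492.
c = 2·atan2(√a, √(1−a)) = 1.59978 rad → d = 6371·c ≈ 10192.22 km ≈ 5503.36 nmi.

5503 nmi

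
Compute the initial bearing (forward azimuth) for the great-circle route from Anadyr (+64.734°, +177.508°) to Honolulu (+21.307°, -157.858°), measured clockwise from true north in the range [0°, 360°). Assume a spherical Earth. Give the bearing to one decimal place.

147.6°

Δλ = -157.858 − 177.508 = -335.366°; wrapped into (−180°, 180°]: 24.634°.
θ = atan2( sin Δλ · cos φ₂ , cos φ₁ · sin φ₂ − sin φ₁ · cos φ₂ · cos Δλ )
  = atan2(0.38833, -0.61075) = 147.551° → normalised to [0°, 360°): 147.551°.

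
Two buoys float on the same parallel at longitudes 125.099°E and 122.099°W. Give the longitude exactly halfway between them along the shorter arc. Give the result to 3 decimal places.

178.500°W

Signed shortest Δλ from +125.099° to -122.099° is +112.802°.
Midpoint longitude = +125.099° + (+112.802°)/2 = +125.099° + 56.401° = +181.500°.
Normalise into (−180°, 180°]: -178.500°.
(The naïve average (+125.099 + -122.099)/2 = 1.5° is on the wrong side of the globe.)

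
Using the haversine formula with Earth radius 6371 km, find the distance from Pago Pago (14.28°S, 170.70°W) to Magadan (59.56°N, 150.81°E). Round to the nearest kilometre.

Δλ = 150.81 − -170.70 = 321.51°; wrapped into (−180°, 180°]: -38.49°.
Δφ = 59.56 − -14.28 = 73.84°.
a = sin²(Δφ/2) + cos φ₁ · cos φ₂ · sin²(Δλ/2) = 0.414181.
c = 2·atan2(√a, √(1−a)) = 1.39830 rad → d = 6371·c ≈ 8908.59 km.

8909 km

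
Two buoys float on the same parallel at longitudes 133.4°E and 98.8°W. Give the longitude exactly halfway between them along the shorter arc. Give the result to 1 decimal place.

162.7°W

Signed shortest Δλ from +133.4° to -98.8° is +127.8°.
Midpoint longitude = +133.4° + (+127.8°)/2 = +133.4° + 63.9° = +197.3°.
Normalise into (−180°, 180°]: -162.7°.
(The naïve average (+133.4 + -98.8)/2 = 17.3° is on the wrong side of the globe.)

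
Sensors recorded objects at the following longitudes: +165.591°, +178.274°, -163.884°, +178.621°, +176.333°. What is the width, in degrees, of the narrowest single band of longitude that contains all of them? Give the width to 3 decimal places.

30.525°

Sort the longitudes: -163.884°, +165.591°, +176.333°, +178.274°, +178.621°.
Eastward gaps between consecutive values (wrapping around): 329.475°, 10.742°, 1.941°, 0.347°, 17.495°.
Largest gap = 329.475° ⇒ minimal covering band is its complement: 360° − 329.475° = 30.525°.
Band runs from +165.591° eastward to -163.884°, crossing the antimeridian.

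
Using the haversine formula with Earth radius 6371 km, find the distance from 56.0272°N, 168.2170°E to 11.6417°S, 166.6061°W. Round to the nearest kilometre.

7879 km

Δλ = -166.6061 − 168.2170 = -334.8231°; wrapped into (−180°, 180°]: 25.1769°.
Δφ = -11.6417 − 56.0272 = -67.6689°.
a = sin²(Δφ/2) + cos φ₁ · cos φ₂ · sin²(Δλ/2) = 0.336018.
c = 2·atan2(√a, √(1−a)) = 1.23665 rad → d = 6371·c ≈ 7878.69 km.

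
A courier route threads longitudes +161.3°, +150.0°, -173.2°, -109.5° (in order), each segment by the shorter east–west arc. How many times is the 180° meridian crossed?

Leg 1: +161.3° → +150.0°, shortest Δλ = -11.3° (west) — does not cross 180°.
Leg 2: +150.0° → -173.2°, shortest Δλ = 36.8° (east) — crosses 180°.
Leg 3: -173.2° → -109.5°, shortest Δλ = 63.7° (east) — does not cross 180°.
Total crossings: 1.

1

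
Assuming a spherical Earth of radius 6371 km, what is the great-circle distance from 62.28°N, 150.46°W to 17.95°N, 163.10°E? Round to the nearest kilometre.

Δλ = 163.10 − -150.46 = 313.56°; wrapped into (−180°, 180°]: -46.44°.
Δφ = 17.95 − 62.28 = -44.33°.
a = sin²(Δφ/2) + cos φ₁ · cos φ₂ · sin²(Δλ/2) = 0.211122.
c = 2·atan2(√a, √(1−a)) = 0.95482 rad → d = 6371·c ≈ 6083.15 km.

6083 km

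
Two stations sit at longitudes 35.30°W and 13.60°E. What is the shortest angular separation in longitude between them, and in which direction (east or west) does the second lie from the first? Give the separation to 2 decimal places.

48.90° east

Raw difference: 13.60 − -35.30 = 48.9°.
Normalise into (−180°, 180°]: 48.9° stays 48.9°.
Positive ⇒ the second point lies to the east; separation 48.90°.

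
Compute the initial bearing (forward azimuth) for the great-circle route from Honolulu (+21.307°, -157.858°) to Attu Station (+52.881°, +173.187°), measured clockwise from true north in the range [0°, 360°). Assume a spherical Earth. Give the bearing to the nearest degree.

332°

Δλ = 173.187 − -157.858 = 331.045°; wrapped into (−180°, 180°]: -28.955°.
θ = atan2( sin Δλ · cos φ₂ , cos φ₁ · sin φ₂ − sin φ₁ · cos φ₂ · cos Δλ )
  = atan2(-0.29215, 0.55101) = -27.933° → normalised to [0°, 360°): 332.067°.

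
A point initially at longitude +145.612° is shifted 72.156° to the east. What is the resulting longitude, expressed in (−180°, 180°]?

-142.232°

Start at +145.612°; shift +72.156° → +217.768°.
+217.768° lies outside (−180°, 180°]; subtract 360° → -142.232°.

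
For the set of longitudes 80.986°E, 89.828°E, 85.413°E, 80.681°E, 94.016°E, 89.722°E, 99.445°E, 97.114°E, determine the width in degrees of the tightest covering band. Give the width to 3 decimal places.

Sort the longitudes: +80.681°, +80.986°, +85.413°, +89.722°, +89.828°, +94.016°, +97.114°, +99.445°.
Eastward gaps between consecutive values (wrapping around): 0.305°, 4.427°, 4.309°, 0.106°, 4.188°, 3.098°, 2.331°, 341.236°.
Largest gap = 341.236° ⇒ minimal covering band is its complement: 360° − 341.236° = 18.764°.
Band runs from +80.681° eastward to +99.445°.

18.764°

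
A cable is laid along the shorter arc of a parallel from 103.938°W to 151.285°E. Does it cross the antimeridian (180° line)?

Yes

Naïve |151.285 − -103.938| = 255.223° > 180°, so the shorter arc goes the other way round — across 180°.
Signed shortest Δλ = ((151.285 − -103.938 + 180) mod 360) − 180 = -104.777°.
Going west by 104.777° from -103.938° passes through 180° before reaching +151.285°.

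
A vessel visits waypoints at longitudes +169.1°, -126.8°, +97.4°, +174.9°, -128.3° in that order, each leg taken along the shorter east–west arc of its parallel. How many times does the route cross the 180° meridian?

Leg 1: +169.1° → -126.8°, shortest Δλ = 64.1° (east) — crosses 180°.
Leg 2: -126.8° → +97.4°, shortest Δλ = -135.8° (west) — crosses 180°.
Leg 3: +97.4° → +174.9°, shortest Δλ = 77.5° (east) — does not cross 180°.
Leg 4: +174.9° → -128.3°, shortest Δλ = 56.8° (east) — crosses 180°.
Total crossings: 3.

3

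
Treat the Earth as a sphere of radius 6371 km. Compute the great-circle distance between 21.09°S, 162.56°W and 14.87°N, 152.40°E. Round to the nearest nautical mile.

3421 nmi

Δλ = 152.40 − -162.56 = 314.96°; wrapped into (−180°, 180°]: -45.04°.
Δφ = 14.87 − -21.09 = 35.96°.
a = sin²(Δφ/2) + cos φ₁ · cos φ₂ · sin²(Δλ/2) = 0.227570.
c = 2·atan2(√a, √(1−a)) = 0.99457 rad → d = 6371·c ≈ 6336.44 km ≈ 3421.40 nmi.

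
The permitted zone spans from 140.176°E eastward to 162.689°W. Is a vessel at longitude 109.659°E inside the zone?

Band width going east from +140.176° to -162.689°: ((-162.689 − 140.176) mod 360) = 57.135°.
Offset of +109.659° east of the west edge: ((109.659 − 140.176) mod 360) = 329.483°.
329.483° > 57.135° ⇒ outside.

No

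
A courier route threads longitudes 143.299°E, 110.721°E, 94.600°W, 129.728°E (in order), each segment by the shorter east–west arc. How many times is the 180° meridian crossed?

2

Leg 1: +143.299° → +110.721°, shortest Δλ = -32.578° (west) — does not cross 180°.
Leg 2: +110.721° → -94.600°, shortest Δλ = 154.679° (east) — crosses 180°.
Leg 3: -94.600° → +129.728°, shortest Δλ = -135.672° (west) — crosses 180°.
Total crossings: 2.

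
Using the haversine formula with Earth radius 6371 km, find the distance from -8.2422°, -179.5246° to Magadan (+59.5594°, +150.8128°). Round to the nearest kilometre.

Δλ = 150.8128 − -179.5246 = 330.3374°; wrapped into (−180°, 180°]: -29.6626°.
Δφ = 59.5594 − -8.2422 = 67.8016°.
a = sin²(Δφ/2) + cos φ₁ · cos φ₂ · sin²(Δλ/2) = 0.343946.
c = 2·atan2(√a, √(1−a)) = 1.25339 rad → d = 6371·c ≈ 7985.32 km.

7985 km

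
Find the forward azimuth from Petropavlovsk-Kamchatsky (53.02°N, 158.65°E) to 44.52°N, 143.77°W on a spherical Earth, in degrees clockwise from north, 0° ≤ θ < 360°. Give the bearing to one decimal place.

79.1°

Δλ = -143.77 − 158.65 = -302.42°; wrapped into (−180°, 180°]: 57.58°.
θ = atan2( sin Δλ · cos φ₂ , cos φ₁ · sin φ₂ − sin φ₁ · cos φ₂ · cos Δλ )
  = atan2(0.60188, 0.11641) = 79.054° → normalised to [0°, 360°): 79.054°.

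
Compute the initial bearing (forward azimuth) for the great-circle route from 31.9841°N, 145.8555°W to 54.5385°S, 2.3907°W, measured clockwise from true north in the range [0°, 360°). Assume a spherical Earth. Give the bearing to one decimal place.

Δλ = -2.3907 − -145.8555 = 143.4648°.
θ = atan2( sin Δλ · cos φ₂ , cos φ₁ · sin φ₂ − sin φ₁ · cos φ₂ · cos Δλ )
  = atan2(0.34538, -0.44395) = 142.118° → normalised to [0°, 360°): 142.118°.

142.1°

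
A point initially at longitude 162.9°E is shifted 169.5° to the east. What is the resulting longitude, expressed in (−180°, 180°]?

27.6°W

Start at +162.9°; shift +169.5° → +332.4°.
+332.4° lies outside (−180°, 180°]; subtract 360° → -27.6°.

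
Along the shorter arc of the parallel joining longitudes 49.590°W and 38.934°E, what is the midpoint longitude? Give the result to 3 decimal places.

Signed shortest Δλ from -49.590° to +38.934° is +88.524°.
Midpoint longitude = -49.590° + (+88.524°)/2 = -49.590° + 44.262° = -5.328°.

5.328°W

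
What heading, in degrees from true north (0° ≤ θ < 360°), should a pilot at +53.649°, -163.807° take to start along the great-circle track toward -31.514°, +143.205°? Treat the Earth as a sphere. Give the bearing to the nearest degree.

Δλ = 143.205 − -163.807 = 307.012°; wrapped into (−180°, 180°]: -52.988°.
θ = atan2( sin Δλ · cos φ₂ , cos φ₁ · sin φ₂ − sin φ₁ · cos φ₂ · cos Δλ )
  = atan2(-0.68074, -0.72315) = -136.731° → normalised to [0°, 360°): 223.269°.

223°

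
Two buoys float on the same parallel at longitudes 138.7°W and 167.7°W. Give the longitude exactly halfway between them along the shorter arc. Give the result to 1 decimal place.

153.2°W

Signed shortest Δλ from -138.7° to -167.7° is -29.0°.
Midpoint longitude = -138.7° + (-29.0°)/2 = -138.7° − 14.5° = -153.2°.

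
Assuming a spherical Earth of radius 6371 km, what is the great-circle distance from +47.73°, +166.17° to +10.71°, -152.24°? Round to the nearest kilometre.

5650 km

Δλ = -152.24 − 166.17 = -318.41°; wrapped into (−180°, 180°]: 41.59°.
Δφ = 10.71 − 47.73 = -37.02°.
a = sin²(Δφ/2) + cos φ₁ · cos φ₂ · sin²(Δλ/2) = 0.184090.
c = 2·atan2(√a, √(1−a)) = 0.88690 rad → d = 6371·c ≈ 5650.43 km.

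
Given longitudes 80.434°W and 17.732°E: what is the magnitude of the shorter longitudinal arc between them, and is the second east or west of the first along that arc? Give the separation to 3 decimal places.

Raw difference: 17.732 − -80.434 = 98.166°.
Normalise into (−180°, 180°]: 98.166° stays 98.166°.
Positive ⇒ the second point lies to the east; separation 98.166°.

98.166° east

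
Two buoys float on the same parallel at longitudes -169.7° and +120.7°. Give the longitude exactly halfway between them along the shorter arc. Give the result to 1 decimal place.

+155.5°

Signed shortest Δλ from -169.7° to +120.7° is -69.6°.
Midpoint longitude = -169.7° + (-69.6°)/2 = -169.7° − 34.8° = -204.5°.
Normalise into (−180°, 180°]: +155.5°.
(The naïve average (-169.7 + +120.7)/2 = -24.5° is on the wrong side of the globe.)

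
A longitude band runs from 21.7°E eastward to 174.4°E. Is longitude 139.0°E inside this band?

Yes

Band width going east from +21.7° to +174.4°: ((174.4 − 21.7) mod 360) = 152.7°.
Offset of +139.0° east of the west edge: ((139.0 − 21.7) mod 360) = 117.3°.
117.3° ≤ 152.7° ⇒ inside.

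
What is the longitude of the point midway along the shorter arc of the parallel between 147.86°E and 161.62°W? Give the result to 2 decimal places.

Signed shortest Δλ from +147.86° to -161.62° is +50.52°.
Midpoint longitude = +147.86° + (+50.52°)/2 = +147.86° + 25.26° = +173.12°.
(The naïve average (+147.86 + -161.62)/2 = -6.88° is on the wrong side of the globe.)

173.12°E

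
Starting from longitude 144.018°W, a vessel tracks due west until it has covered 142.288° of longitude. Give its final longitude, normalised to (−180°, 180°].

Start at -144.018°; shift −142.288° → -286.306°.
-286.306° lies outside (−180°, 180°]; add 360° → +73.694°.

73.694°E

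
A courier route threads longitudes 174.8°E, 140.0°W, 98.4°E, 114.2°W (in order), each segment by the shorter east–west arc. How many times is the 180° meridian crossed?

3

Leg 1: +174.8° → -140.0°, shortest Δλ = 45.2° (east) — crosses 180°.
Leg 2: -140.0° → +98.4°, shortest Δλ = -121.6° (west) — crosses 180°.
Leg 3: +98.4° → -114.2°, shortest Δλ = 147.4° (east) — crosses 180°.
Total crossings: 3.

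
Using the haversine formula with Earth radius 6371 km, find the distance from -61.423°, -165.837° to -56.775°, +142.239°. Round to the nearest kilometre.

Δλ = 142.239 − -165.837 = 308.076°; wrapped into (−180°, 180°]: -51.924°.
Δφ = -56.775 − -61.423 = 4.648°.
a = sin²(Δφ/2) + cos φ₁ · cos φ₂ · sin²(Δλ/2) = 0.051874.
c = 2·atan2(√a, √(1−a)) = 0.45955 rad → d = 6371·c ≈ 2927.80 km.

2928 km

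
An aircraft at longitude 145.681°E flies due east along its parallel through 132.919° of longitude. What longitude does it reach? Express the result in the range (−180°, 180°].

Start at +145.681°; shift +132.919° → +278.600°.
+278.600° lies outside (−180°, 180°]; subtract 360° → -81.400°.

81.400°W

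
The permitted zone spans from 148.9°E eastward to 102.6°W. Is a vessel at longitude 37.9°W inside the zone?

No

Band width going east from +148.9° to -102.6°: ((-102.6 − 148.9) mod 360) = 108.5°.
Offset of -37.9° east of the west edge: ((-37.9 − 148.9) mod 360) = 173.2°.
173.2° > 108.5° ⇒ outside.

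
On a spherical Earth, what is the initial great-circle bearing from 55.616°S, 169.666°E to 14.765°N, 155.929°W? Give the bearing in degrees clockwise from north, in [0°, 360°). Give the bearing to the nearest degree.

34°

Δλ = -155.929 − 169.666 = -325.595°; wrapped into (−180°, 180°]: 34.405°.
θ = atan2( sin Δλ · cos φ₂ , cos φ₁ · sin φ₂ − sin φ₁ · cos φ₂ · cos Δλ )
  = atan2(0.54638, 0.80234) = 34.254° → normalised to [0°, 360°): 34.254°.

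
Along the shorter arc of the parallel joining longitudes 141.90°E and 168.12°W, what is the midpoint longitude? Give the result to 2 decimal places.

166.89°E

Signed shortest Δλ from +141.90° to -168.12° is +49.98°.
Midpoint longitude = +141.90° + (+49.98°)/2 = +141.90° + 24.99° = +166.89°.
(The naïve average (+141.90 + -168.12)/2 = -13.11° is on the wrong side of the globe.)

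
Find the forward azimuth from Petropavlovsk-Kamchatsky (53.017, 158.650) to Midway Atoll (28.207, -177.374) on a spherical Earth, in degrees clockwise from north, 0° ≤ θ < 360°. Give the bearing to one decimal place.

Δλ = -177.374 − 158.650 = -336.024°; wrapped into (−180°, 180°]: 23.976°.
θ = atan2( sin Δλ · cos φ₂ , cos φ₁ · sin φ₂ − sin φ₁ · cos φ₂ · cos Δλ )
  = atan2(0.35810, -0.35887) = 135.062° → normalised to [0°, 360°): 135.062°.

135.1°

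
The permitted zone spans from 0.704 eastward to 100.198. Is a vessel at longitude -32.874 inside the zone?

No

Band width going east from +0.704° to +100.198°: ((100.198 − 0.704) mod 360) = 99.494°.
Offset of -32.874° east of the west edge: ((-32.874 − 0.704) mod 360) = 326.422°.
326.422° > 99.494° ⇒ outside.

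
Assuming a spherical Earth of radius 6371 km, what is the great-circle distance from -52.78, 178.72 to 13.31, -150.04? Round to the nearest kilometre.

7933 km

Δλ = -150.04 − 178.72 = -328.76°; wrapped into (−180°, 180°]: 31.24°.
Δφ = 13.31 − -52.78 = 66.09°.
a = sin²(Δφ/2) + cos φ₁ · cos φ₂ · sin²(Δλ/2) = 0.340024.
c = 2·atan2(√a, √(1−a)) = 1.24512 rad → d = 6371·c ≈ 7932.65 km.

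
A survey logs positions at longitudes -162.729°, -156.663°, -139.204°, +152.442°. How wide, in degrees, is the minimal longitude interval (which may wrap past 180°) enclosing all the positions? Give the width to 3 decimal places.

68.354°

Sort the longitudes: -162.729°, -156.663°, -139.204°, +152.442°.
Eastward gaps between consecutive values (wrapping around): 6.066°, 17.459°, 291.646°, 44.829°.
Largest gap = 291.646° ⇒ minimal covering band is its complement: 360° − 291.646° = 68.354°.
Band runs from +152.442° eastward to -139.204°, crossing the antimeridian.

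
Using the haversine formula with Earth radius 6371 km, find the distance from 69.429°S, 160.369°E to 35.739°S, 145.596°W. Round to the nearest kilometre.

4938 km

Δλ = -145.596 − 160.369 = -305.965°; wrapped into (−180°, 180°]: 54.035°.
Δφ = -35.739 − -69.429 = 33.690°.
a = sin²(Δφ/2) + cos φ₁ · cos φ₂ · sin²(Δλ/2) = 0.142827.
c = 2·atan2(√a, √(1−a)) = 0.77511 rad → d = 6371·c ≈ 4938.21 km.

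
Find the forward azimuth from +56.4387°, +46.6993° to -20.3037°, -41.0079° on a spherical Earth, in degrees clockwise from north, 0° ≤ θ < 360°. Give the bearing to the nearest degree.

257°

Δλ = -41.0079 − 46.6993 = -87.7072°.
θ = atan2( sin Δλ · cos φ₂ , cos φ₁ · sin φ₂ − sin φ₁ · cos φ₂ · cos Δλ )
  = atan2(-0.93712, -0.22310) = -103.391° → normalised to [0°, 360°): 256.609°.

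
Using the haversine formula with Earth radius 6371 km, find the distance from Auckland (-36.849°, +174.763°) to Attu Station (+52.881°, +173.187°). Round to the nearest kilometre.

Δλ = 173.187 − 174.763 = -1.576°.
Δφ = 52.881 − -36.849 = 89.730°.
a = sin²(Δφ/2) + cos φ₁ · cos φ₂ · sin²(Δλ/2) = 0.497735.
c = 2·atan2(√a, √(1−a)) = 1.56627 rad → d = 6371·c ≈ 9978.68 km.

9979 km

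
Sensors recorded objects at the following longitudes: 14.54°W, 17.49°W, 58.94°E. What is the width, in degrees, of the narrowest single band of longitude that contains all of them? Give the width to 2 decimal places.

Sort the longitudes: -17.49°, -14.54°, +58.94°.
Eastward gaps between consecutive values (wrapping around): 2.95°, 73.48°, 283.57°.
Largest gap = 283.57° ⇒ minimal covering band is its complement: 360° − 283.57° = 76.43°.
Band runs from -17.49° eastward to +58.94°.

76.43°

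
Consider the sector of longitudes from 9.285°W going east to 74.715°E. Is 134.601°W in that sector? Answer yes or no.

Band width going east from -9.285° to +74.715°: ((74.715 − -9.285) mod 360) = 84.000°.
Offset of -134.601° east of the west edge: ((-134.601 − -9.285) mod 360) = 234.684°.
234.684° > 84.000° ⇒ outside.

No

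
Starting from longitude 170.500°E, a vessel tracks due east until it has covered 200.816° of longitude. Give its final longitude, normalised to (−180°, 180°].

11.316°E

Start at +170.500°; shift +200.816° → +371.316°.
+371.316° lies outside (−180°, 180°]; subtract 360° → +11.316°.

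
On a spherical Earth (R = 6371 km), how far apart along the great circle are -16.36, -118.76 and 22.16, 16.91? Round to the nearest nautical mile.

8279 nmi

Δλ = 16.91 − -118.76 = 135.67°.
Δφ = 22.16 − -16.36 = 38.52°.
a = sin²(Δφ/2) + cos φ₁ · cos φ₂ · sin²(Δλ/2) = 0.870955.
c = 2·atan2(√a, √(1−a)) = 2.40671 rad → d = 6371·c ≈ 15333.16 km ≈ 8279.24 nmi.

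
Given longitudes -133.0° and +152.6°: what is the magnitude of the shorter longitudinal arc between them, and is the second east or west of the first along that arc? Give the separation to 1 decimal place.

Raw difference: 152.6 − -133.0 = 285.6°.
Normalise into (−180°, 180°]: 285.6° − 360° = -74.4°.
Negative ⇒ the second point lies to the west; separation 74.4°.

74.4° west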